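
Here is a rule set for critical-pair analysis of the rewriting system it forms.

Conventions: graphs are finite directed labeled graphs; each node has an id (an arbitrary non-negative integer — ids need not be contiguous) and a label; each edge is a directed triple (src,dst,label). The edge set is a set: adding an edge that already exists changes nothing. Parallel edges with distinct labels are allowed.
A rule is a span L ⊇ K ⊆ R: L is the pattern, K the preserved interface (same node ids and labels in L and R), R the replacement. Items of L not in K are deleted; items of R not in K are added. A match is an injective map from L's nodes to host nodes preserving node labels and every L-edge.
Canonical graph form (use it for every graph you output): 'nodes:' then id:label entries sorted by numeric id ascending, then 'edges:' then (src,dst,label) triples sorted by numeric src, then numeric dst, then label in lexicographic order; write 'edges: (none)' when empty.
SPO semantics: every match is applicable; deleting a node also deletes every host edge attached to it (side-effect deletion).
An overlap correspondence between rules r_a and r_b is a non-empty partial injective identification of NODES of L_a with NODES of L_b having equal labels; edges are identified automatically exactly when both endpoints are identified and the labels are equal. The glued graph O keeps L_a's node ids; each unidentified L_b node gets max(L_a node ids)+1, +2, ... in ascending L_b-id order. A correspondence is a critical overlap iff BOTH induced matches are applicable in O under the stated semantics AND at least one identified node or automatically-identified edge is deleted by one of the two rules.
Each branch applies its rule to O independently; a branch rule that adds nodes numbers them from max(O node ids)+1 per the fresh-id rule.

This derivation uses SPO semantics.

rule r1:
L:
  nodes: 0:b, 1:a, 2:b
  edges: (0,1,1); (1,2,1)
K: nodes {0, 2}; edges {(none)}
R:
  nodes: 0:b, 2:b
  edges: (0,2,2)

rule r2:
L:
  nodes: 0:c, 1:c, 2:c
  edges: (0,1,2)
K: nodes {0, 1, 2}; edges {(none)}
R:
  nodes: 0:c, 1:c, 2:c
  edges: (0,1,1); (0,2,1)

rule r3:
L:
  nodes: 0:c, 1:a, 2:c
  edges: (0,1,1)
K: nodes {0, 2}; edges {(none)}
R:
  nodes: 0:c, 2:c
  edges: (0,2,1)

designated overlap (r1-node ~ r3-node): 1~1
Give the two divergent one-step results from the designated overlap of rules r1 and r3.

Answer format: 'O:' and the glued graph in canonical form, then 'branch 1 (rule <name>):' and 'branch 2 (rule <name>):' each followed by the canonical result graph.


O:
nodes: 0:b, 1:a, 2:b, 3:c, 4:c
edges: (0,1,1); (1,2,1); (3,1,1)
branch 1 (rule r1):
nodes: 0:b, 2:b, 3:c, 4:c
edges: (0,2,2)
branch 2 (rule r3):
nodes: 0:b, 2:b, 3:c, 4:c
edges: (3,4,1)


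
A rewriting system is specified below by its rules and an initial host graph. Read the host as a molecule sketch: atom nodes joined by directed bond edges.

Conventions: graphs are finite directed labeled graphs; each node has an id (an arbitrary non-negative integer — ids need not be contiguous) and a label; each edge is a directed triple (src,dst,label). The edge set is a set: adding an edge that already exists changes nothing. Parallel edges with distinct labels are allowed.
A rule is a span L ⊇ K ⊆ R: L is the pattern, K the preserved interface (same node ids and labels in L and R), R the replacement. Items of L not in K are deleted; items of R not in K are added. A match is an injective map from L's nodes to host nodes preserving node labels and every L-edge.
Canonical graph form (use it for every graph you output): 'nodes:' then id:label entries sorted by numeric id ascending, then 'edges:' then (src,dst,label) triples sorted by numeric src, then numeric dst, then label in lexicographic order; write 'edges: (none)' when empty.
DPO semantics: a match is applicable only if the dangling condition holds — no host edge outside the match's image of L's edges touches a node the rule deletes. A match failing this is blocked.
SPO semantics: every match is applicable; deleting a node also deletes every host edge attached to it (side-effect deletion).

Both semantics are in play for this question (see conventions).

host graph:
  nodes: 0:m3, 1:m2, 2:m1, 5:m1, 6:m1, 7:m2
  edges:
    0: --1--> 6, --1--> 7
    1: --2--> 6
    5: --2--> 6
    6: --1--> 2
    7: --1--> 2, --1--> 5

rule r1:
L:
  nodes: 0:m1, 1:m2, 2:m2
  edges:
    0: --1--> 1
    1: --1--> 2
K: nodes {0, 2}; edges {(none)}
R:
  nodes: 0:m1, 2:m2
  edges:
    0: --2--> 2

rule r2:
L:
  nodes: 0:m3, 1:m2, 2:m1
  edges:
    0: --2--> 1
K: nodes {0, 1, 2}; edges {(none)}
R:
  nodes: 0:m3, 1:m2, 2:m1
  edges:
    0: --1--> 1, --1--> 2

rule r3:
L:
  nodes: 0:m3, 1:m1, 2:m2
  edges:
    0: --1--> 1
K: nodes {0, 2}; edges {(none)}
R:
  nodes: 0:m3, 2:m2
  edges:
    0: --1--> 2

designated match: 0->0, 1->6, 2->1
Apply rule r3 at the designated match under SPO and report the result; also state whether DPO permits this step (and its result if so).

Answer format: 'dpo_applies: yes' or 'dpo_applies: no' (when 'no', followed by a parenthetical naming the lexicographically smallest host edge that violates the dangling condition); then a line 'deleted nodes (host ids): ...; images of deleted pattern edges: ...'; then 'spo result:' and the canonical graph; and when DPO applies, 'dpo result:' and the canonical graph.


dpo_applies: no
(the rule deletes node 6, which keeps host edge (1,6,2) outside the match image — the dangling condition fails, DPO blocks; SPO proceeds and side-deletes such edges)
deleted nodes (host ids): 6; images of deleted pattern edges: (0,6,1)
spo result:
nodes: 0:m3, 1:m2, 2:m1, 5:m1, 7:m2
edges: (0,1,1); (0,7,1); (7,2,1); (7,5,1)


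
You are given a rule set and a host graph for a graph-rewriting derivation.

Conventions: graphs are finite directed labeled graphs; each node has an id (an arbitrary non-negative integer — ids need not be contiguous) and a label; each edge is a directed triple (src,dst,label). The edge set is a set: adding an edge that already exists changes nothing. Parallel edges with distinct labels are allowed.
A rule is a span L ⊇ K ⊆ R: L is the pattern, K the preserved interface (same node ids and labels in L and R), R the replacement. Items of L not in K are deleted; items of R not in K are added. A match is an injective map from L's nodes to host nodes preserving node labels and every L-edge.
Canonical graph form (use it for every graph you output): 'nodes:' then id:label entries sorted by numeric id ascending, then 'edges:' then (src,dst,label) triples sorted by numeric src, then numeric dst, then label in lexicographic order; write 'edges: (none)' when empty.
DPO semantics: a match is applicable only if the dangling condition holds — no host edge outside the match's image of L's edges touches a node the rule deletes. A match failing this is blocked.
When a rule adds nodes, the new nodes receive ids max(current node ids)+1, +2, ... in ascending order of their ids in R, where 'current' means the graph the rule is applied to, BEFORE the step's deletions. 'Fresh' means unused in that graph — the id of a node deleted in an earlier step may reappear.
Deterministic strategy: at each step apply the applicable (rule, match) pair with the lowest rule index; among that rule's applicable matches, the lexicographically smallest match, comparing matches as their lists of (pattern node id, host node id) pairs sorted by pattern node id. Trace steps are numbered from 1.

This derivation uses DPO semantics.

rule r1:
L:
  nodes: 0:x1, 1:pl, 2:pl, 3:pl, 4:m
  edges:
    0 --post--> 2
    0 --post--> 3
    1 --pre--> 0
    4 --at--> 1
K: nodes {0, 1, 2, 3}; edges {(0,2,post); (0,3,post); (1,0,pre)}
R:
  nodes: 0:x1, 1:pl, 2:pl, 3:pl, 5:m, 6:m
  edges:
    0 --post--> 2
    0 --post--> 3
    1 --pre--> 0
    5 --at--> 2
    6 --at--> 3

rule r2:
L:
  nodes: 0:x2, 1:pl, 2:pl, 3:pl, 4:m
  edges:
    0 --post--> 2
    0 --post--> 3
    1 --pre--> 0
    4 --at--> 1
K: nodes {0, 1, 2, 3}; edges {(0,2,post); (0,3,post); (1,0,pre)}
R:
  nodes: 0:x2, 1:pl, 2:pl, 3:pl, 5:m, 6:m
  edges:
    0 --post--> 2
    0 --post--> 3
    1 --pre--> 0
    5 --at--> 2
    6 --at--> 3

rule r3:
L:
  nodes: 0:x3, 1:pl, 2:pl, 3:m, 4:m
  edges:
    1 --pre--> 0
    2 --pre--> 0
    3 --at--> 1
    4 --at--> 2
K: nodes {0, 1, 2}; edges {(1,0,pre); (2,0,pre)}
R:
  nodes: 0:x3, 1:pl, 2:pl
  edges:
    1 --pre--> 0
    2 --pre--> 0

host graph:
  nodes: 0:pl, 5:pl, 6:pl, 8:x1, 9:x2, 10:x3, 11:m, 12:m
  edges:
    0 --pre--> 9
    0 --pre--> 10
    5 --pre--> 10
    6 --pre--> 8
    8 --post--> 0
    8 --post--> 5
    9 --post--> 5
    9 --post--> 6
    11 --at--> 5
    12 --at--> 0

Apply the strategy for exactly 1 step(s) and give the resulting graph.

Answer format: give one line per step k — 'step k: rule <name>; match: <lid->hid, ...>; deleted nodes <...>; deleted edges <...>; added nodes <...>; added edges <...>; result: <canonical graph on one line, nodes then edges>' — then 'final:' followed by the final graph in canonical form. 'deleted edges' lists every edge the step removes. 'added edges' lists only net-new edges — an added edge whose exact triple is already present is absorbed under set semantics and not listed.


step 1: rule r2; match: 0->9, 1->0, 2->5, 3->6, 4->12; deleted nodes 12; deleted edges (12,0,at); added nodes 13, 14; added edges (13,5,at); (14,6,at); result: nodes: 0:pl, 5:pl, 6:pl, 8:x1, 9:x2, 10:x3, 11:m, 13:m, 14:m edges: (0,9,pre); (0,10,pre); (5,10,pre); (6,8,pre); (8,0,post); (8,5,post); (9,5,post); (9,6,post); (11,5,at); (13,5,at); (14,6,at)
final:
nodes: 0:pl, 5:pl, 6:pl, 8:x1, 9:x2, 10:x3, 11:m, 13:m, 14:m
edges: (0,9,pre); (0,10,pre); (5,10,pre); (6,8,pre); (8,0,post); (8,5,post); (9,5,post); (9,6,post); (11,5,at); (13,5,at); (14,6,at)


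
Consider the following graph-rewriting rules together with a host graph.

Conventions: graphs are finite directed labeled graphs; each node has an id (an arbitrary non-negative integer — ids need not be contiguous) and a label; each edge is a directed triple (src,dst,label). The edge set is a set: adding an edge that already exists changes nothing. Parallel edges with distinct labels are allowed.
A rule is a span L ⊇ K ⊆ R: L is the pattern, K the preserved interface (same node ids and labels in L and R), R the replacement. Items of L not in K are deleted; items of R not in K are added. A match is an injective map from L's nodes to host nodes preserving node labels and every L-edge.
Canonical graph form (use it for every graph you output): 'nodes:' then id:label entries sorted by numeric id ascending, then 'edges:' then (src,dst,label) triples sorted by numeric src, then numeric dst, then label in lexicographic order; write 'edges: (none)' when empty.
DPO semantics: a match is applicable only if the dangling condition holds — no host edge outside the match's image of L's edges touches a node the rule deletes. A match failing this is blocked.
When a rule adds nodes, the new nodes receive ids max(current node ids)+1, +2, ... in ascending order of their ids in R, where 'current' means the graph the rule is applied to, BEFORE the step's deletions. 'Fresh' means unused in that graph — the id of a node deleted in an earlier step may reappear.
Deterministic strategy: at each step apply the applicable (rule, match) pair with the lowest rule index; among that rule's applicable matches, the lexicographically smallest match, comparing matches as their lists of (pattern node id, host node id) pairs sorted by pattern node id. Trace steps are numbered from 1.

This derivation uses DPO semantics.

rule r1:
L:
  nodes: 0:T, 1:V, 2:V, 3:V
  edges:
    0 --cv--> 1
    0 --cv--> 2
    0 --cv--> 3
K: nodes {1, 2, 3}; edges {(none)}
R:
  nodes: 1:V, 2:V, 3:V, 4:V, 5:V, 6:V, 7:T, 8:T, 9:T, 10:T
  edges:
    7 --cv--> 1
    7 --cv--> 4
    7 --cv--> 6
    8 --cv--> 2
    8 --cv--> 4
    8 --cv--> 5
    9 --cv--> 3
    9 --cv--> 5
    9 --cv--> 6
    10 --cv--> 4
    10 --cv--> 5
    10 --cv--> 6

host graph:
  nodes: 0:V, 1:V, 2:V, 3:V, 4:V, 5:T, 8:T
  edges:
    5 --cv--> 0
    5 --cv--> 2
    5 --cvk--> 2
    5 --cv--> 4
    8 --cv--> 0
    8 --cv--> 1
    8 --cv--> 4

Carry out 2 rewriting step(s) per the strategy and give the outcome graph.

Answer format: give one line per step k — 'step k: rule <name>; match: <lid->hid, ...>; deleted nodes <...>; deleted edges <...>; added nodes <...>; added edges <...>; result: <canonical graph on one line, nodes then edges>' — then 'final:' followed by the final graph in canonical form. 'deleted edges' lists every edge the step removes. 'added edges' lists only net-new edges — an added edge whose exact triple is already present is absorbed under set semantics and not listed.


step 1: rule r1; match: 0->8, 1->0, 2->1, 3->4; deleted nodes 8; deleted edges (8,0,cv); (8,1,cv); (8,4,cv); added nodes 9, 10, 11, 12, 13, 14, 15; added edges (12,0,cv); (12,9,cv); (12,11,cv); (13,1,cv); (13,9,cv); (13,10,cv); (14,4,cv); (14,10,cv); (14,11,cv); (15,9,cv); (15,10,cv); (15,11,cv); result: nodes: 0:V, 1:V, 2:V, 3:V, 4:V, 5:T, 9:V, 10:V, 11:V, 12:T, 13:T, 14:T, 15:T edges: (5,0,cv); (5,2,cv); (5,2,cvk); (5,4,cv); (12,0,cv); (12,9,cv); (12,11,cv); (13,1,cv); (13,9,cv); (13,10,cv); (14,4,cv); (14,10,cv); (14,11,cv); (15,9,cv); (15,10,cv); (15,11,cv)
step 2: rule r1; match: 0->12, 1->0, 2->9, 3->11; deleted nodes 12; deleted edges (12,0,cv); (12,9,cv); (12,11,cv); added nodes 16, 17, 18, 19, 20, 21, 22; added edges (19,0,cv); (19,16,cv); (19,18,cv); (20,9,cv); (20,16,cv); (20,17,cv); (21,11,cv); (21,17,cv); (21,18,cv); (22,16,cv); (22,17,cv); (22,18,cv); result: nodes: 0:V, 1:V, 2:V, 3:V, 4:V, 5:T, 9:V, 10:V, 11:V, 13:T, 14:T, 15:T, 16:V, 17:V, 18:V, 19:T, 20:T, 21:T, 22:T edges: (5,0,cv); (5,2,cv); (5,2,cvk); (5,4,cv); (13,1,cv); (13,9,cv); (13,10,cv); (14,4,cv); (14,10,cv); (14,11,cv); (15,9,cv); (15,10,cv); (15,11,cv); (19,0,cv); (19,16,cv); (19,18,cv); (20,9,cv); (20,16,cv); (20,17,cv); (21,11,cv); (21,17,cv); (21,18,cv); (22,16,cv); (22,17,cv); (22,18,cv)
final:
nodes: 0:V, 1:V, 2:V, 3:V, 4:V, 5:T, 9:V, 10:V, 11:V, 13:T, 14:T, 15:T, 16:V, 17:V, 18:V, 19:T, 20:T, 21:T, 22:T
edges: (5,0,cv); (5,2,cv); (5,2,cvk); (5,4,cv); (13,1,cv); (13,9,cv); (13,10,cv); (14,4,cv); (14,10,cv); (14,11,cv); (15,9,cv); (15,10,cv); (15,11,cv); (19,0,cv); (19,16,cv); (19,18,cv); (20,9,cv); (20,16,cv); (20,17,cv); (21,11,cv); (21,17,cv); (21,18,cv); (22,16,cv); (22,17,cv); (22,18,cv)


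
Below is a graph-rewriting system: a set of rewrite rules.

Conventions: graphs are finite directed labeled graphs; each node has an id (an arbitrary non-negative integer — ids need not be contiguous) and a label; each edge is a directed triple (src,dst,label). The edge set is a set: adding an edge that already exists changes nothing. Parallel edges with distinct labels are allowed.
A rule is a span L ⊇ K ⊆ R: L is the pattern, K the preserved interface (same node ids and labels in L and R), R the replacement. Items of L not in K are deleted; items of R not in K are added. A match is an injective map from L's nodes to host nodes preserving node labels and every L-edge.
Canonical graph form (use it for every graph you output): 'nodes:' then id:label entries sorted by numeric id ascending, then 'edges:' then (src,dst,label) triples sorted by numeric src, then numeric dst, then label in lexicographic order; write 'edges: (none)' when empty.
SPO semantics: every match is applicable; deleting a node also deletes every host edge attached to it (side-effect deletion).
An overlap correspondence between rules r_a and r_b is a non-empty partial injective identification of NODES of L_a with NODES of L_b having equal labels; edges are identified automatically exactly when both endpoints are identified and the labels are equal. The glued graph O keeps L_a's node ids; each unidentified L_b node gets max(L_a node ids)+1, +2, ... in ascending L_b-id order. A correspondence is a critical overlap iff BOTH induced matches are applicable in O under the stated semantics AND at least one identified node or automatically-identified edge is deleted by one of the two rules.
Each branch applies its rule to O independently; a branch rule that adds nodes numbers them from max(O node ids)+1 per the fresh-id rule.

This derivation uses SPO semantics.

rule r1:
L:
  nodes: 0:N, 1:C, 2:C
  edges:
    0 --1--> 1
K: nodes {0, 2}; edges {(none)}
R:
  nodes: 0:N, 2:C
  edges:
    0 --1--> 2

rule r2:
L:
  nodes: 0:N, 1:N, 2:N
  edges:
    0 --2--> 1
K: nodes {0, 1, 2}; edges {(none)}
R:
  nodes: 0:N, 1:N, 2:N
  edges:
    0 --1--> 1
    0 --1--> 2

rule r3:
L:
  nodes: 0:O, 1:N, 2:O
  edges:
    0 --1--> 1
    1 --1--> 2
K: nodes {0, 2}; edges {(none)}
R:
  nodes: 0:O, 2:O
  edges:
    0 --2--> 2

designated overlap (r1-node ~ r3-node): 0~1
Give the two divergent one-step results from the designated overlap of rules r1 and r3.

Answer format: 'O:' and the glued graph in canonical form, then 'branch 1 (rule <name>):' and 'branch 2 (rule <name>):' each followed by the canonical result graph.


O:
nodes: 0:N, 1:C, 2:C, 3:O, 4:O
edges: (0,1,1); (0,4,1); (3,0,1)
branch 1 (rule r1):
nodes: 0:N, 2:C, 3:O, 4:O
edges: (0,2,1); (0,4,1); (3,0,1)
branch 2 (rule r3):
nodes: 1:C, 2:C, 3:O, 4:O
edges: (3,4,2)


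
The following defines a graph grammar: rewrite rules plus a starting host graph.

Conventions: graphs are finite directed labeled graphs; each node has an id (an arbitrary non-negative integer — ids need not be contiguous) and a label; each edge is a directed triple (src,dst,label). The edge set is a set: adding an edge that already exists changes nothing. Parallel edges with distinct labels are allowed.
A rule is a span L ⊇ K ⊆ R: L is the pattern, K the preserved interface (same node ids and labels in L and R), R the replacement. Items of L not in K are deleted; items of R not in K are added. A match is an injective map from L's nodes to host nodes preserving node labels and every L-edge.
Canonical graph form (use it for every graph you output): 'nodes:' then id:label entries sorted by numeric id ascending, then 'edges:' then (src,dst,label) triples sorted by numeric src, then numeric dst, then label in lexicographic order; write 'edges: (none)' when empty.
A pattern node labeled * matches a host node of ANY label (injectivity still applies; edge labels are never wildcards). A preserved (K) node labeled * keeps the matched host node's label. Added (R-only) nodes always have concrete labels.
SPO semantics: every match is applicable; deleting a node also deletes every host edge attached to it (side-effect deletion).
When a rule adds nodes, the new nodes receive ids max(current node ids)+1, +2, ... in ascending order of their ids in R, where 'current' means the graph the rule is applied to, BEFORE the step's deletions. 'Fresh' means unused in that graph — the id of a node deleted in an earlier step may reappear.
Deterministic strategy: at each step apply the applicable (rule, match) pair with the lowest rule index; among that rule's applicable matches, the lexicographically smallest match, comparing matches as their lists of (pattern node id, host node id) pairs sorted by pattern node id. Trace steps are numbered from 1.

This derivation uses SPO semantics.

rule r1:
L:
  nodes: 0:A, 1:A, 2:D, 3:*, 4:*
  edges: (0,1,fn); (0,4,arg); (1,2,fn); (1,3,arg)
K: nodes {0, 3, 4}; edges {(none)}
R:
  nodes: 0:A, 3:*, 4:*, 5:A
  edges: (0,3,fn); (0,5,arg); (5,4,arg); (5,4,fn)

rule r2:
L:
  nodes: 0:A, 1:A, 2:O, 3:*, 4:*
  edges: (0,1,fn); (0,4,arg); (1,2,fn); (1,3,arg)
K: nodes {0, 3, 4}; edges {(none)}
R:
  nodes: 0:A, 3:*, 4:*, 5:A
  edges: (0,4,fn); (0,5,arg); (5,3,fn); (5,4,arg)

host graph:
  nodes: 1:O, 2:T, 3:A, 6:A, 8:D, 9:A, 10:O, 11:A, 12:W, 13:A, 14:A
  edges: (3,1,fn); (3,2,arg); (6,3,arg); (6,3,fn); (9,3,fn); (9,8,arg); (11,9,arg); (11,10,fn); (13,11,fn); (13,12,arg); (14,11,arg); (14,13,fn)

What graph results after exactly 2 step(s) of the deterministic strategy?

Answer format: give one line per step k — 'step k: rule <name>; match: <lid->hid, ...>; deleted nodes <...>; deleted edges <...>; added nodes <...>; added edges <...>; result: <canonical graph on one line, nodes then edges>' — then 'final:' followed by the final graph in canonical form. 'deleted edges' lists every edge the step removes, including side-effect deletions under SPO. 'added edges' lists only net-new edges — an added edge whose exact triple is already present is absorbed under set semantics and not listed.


step 1: rule r2; match: 0->9, 1->3, 2->1, 3->2, 4->8; deleted nodes 1, 3; deleted edges (3,1,fn); (3,2,arg); (6,3,arg); (6,3,fn); (9,3,fn); (9,8,arg); added nodes 15; added edges (9,8,fn); (9,15,arg); (15,2,fn); (15,8,arg); result: nodes: 2:T, 6:A, 8:D, 9:A, 10:O, 11:A, 12:W, 13:A, 14:A, 15:A edges: (9,8,fn); (9,15,arg); (11,9,arg); (11,10,fn); (13,11,fn); (13,12,arg); (14,11,arg); (14,13,fn); (15,2,fn); (15,8,arg)
step 2: rule r2; match: 0->13, 1->11, 2->10, 3->9, 4->12; deleted nodes 10, 11; deleted edges (11,9,arg); (11,10,fn); (13,11,fn); (13,12,arg); (14,11,arg); added nodes 16; added edges (13,12,fn); (13,16,arg); (16,9,fn); (16,12,arg); result: nodes: 2:T, 6:A, 8:D, 9:A, 12:W, 13:A, 14:A, 15:A, 16:A edges: (9,8,fn); (9,15,arg); (13,12,fn); (13,16,arg); (14,13,fn); (15,2,fn); (15,8,arg); (16,9,fn); (16,12,arg)
final:
nodes: 2:T, 6:A, 8:D, 9:A, 12:W, 13:A, 14:A, 15:A, 16:A
edges: (9,8,fn); (9,15,arg); (13,12,fn); (13,16,arg); (14,13,fn); (15,2,fn); (15,8,arg); (16,9,fn); (16,12,arg)


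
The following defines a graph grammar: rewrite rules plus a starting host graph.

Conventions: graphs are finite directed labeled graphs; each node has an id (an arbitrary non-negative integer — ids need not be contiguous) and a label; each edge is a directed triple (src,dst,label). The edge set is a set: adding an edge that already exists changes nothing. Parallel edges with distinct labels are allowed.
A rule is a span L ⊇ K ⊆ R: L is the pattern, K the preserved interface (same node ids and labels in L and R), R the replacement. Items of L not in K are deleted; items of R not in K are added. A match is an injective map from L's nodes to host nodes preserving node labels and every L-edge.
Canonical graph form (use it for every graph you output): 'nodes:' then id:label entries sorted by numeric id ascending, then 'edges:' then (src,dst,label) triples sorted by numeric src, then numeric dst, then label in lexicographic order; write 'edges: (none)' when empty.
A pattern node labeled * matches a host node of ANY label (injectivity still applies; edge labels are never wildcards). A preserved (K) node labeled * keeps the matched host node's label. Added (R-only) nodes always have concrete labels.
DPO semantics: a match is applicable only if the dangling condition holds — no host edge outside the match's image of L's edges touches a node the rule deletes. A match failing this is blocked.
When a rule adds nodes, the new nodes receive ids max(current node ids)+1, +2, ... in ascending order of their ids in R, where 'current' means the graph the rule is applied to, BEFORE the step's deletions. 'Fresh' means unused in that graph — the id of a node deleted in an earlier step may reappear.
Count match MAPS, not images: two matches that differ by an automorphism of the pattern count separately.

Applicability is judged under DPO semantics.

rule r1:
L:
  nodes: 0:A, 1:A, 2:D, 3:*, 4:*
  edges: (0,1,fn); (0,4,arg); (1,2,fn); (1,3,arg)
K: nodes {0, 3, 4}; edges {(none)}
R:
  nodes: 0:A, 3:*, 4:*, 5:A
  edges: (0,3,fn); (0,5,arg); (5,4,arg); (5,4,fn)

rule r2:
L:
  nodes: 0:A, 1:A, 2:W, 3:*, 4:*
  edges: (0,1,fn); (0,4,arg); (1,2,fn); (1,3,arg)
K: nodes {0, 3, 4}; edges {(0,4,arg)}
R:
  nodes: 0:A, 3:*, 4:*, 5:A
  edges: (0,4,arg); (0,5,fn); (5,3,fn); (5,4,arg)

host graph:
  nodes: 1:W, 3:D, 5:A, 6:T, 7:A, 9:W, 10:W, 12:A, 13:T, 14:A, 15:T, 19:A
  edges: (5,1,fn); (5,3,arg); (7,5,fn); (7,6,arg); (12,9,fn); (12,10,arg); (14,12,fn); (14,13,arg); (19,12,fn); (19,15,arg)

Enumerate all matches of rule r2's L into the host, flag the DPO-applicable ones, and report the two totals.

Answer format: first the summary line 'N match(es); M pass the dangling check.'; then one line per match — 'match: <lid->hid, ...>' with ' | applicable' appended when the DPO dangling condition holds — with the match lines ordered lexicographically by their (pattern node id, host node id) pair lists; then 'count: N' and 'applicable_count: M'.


3 match(es); 1 pass the dangling check.
match: 0->7, 1->5, 2->1, 3->3, 4->6 | applicable
match: 0->14, 1->12, 2->9, 3->10, 4->13
match: 0->19, 1->12, 2->9, 3->10, 4->15
count: 3
applicable_count: 1


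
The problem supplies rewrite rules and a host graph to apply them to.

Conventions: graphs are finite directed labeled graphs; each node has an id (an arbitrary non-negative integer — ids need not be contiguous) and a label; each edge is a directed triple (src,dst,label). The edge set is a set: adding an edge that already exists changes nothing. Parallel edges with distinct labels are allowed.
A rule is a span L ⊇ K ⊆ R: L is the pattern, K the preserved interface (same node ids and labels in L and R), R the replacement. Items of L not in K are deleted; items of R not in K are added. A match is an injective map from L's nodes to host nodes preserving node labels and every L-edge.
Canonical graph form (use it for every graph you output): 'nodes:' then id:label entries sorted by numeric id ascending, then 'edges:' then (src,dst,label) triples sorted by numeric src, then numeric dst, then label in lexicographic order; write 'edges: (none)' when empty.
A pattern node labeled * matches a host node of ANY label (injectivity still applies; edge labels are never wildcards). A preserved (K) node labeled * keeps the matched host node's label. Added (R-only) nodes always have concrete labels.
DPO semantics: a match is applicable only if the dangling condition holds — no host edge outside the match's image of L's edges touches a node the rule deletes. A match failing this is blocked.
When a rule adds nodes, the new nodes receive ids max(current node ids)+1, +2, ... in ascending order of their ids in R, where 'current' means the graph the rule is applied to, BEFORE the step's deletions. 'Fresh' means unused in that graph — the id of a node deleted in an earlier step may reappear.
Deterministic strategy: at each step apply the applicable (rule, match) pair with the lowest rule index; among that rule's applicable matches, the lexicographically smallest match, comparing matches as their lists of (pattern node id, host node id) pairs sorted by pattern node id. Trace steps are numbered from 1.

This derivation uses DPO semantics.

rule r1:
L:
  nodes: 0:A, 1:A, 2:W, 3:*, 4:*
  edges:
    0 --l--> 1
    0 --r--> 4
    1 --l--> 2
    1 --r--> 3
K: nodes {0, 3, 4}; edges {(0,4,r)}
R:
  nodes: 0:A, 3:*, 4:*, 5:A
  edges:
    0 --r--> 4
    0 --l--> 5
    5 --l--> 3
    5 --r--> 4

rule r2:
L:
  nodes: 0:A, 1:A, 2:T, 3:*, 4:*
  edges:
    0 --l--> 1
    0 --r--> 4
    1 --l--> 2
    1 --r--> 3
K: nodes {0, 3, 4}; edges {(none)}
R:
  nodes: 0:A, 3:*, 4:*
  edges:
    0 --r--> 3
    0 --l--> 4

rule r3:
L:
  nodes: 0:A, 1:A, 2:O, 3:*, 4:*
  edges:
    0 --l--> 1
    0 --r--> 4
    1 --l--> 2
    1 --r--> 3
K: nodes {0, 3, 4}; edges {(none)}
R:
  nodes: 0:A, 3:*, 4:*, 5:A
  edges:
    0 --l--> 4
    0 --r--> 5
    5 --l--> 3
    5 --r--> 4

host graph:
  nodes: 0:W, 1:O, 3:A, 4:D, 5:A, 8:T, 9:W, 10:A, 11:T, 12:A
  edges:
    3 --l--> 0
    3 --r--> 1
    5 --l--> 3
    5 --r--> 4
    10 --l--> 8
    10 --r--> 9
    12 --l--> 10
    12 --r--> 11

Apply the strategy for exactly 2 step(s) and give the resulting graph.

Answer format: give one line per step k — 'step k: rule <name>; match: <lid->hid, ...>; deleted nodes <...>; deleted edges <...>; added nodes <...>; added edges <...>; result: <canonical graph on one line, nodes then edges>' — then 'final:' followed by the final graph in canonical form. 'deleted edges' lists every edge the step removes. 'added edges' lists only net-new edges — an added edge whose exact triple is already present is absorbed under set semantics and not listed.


step 1: rule r1; match: 0->5, 1->3, 2->0, 3->1, 4->4; deleted nodes 0, 3; deleted edges (3,0,l); (3,1,r); (5,3,l); added nodes 13; added edges (5,13,l); (13,1,l); (13,4,r); result: nodes: 1:O, 4:D, 5:A, 8:T, 9:W, 10:A, 11:T, 12:A, 13:A edges: (5,4,r); (5,13,l); (10,8,l); (10,9,r); (12,10,l); (12,11,r); (13,1,l); (13,4,r)
step 2: rule r2; match: 0->12, 1->10, 2->8, 3->9, 4->11; deleted nodes 8, 10; deleted edges (10,8,l); (10,9,r); (12,10,l); (12,11,r); added nodes (none); added edges (12,9,r); (12,11,l); result: nodes: 1:O, 4:D, 5:A, 9:W, 11:T, 12:A, 13:A edges: (5,4,r); (5,13,l); (12,9,r); (12,11,l); (13,1,l); (13,4,r)
final:
nodes: 1:O, 4:D, 5:A, 9:W, 11:T, 12:A, 13:A
edges: (5,4,r); (5,13,l); (12,9,r); (12,11,l); (13,1,l); (13,4,r)


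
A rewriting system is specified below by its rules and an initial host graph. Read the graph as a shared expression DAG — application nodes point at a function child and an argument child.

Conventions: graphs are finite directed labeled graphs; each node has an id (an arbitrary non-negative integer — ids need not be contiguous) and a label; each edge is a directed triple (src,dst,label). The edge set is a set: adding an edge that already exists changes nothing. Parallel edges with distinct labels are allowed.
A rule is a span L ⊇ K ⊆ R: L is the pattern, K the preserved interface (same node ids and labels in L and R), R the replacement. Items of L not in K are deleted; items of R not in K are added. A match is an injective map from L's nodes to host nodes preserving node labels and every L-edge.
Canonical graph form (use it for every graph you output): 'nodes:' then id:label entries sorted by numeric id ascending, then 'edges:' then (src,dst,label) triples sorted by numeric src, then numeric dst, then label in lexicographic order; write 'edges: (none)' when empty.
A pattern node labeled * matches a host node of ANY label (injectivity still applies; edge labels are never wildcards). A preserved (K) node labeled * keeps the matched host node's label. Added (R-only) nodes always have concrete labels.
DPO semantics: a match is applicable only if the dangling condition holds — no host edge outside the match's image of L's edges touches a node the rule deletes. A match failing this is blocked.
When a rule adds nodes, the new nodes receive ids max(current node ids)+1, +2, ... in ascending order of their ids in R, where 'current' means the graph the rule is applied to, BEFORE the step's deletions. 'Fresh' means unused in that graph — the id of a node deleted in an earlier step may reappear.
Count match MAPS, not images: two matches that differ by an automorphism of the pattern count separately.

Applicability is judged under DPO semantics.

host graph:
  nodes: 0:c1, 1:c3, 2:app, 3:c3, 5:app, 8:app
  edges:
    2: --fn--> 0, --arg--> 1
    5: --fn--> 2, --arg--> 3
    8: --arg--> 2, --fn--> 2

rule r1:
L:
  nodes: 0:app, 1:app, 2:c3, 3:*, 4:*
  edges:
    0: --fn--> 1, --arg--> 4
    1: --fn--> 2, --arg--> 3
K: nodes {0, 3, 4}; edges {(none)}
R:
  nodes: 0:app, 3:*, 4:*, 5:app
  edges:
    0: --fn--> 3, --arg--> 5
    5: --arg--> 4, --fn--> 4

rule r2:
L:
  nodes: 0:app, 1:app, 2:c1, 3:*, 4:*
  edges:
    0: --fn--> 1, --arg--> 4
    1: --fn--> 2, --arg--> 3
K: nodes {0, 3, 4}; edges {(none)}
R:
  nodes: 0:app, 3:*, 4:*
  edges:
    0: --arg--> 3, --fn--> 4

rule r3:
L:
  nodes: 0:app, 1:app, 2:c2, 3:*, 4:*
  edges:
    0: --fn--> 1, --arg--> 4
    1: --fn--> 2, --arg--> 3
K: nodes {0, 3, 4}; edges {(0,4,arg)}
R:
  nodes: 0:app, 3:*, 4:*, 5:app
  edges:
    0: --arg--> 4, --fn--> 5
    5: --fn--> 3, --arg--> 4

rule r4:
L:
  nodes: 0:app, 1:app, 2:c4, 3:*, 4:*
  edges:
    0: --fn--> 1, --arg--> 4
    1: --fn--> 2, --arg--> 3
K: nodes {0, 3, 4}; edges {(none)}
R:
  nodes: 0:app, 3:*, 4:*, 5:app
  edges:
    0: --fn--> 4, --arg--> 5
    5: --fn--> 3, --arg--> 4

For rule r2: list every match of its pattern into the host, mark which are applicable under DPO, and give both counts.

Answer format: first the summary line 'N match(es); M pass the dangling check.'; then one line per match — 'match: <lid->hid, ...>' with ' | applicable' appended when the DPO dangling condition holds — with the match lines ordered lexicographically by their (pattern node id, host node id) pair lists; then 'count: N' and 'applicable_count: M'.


1 match(es); 0 pass the dangling check.
match: 0->5, 1->2, 2->0, 3->1, 4->3
count: 1
applicable_count: 0


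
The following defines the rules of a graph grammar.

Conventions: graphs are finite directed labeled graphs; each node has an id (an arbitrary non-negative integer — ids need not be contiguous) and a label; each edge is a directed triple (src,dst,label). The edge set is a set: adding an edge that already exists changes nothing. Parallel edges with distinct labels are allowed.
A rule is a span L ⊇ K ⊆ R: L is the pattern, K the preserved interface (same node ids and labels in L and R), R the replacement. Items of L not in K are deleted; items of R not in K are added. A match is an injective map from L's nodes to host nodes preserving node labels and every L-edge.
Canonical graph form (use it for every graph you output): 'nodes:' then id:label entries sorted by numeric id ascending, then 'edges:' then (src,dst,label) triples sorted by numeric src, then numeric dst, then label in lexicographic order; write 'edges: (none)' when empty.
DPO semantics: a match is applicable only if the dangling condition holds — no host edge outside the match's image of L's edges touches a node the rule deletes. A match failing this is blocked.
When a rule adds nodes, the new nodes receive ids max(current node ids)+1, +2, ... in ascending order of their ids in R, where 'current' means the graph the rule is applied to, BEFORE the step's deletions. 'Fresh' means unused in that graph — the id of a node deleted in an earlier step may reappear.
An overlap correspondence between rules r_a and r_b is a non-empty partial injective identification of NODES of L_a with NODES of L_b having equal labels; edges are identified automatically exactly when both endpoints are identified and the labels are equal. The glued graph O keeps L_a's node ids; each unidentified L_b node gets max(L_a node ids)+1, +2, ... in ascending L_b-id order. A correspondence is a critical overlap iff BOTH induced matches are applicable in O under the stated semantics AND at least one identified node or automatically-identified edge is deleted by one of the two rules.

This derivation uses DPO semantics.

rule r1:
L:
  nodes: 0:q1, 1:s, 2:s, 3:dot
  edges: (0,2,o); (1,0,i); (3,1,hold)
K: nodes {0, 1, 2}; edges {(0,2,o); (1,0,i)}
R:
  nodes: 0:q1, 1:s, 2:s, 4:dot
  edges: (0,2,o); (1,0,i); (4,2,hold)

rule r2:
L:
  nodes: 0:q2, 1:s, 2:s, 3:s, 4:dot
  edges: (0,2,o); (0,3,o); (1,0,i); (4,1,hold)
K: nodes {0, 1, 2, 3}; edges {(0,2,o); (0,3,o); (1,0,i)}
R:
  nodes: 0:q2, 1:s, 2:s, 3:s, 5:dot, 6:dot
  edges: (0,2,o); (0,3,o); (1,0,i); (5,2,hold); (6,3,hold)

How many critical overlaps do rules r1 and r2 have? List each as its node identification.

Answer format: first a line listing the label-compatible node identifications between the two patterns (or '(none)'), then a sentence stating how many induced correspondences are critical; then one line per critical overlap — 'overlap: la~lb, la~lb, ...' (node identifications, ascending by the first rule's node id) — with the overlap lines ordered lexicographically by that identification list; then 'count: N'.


label-compatible node identifications between L(r1) and L(r2): 1~1, 1~2, 1~3, 2~1, 2~2, 2~3, 3~4
3 of the induced correspondences are critical overlaps of r1 and r2.
overlap: 1~1, 2~2, 3~4
overlap: 1~1, 2~3, 3~4
overlap: 1~1, 3~4
count: 3


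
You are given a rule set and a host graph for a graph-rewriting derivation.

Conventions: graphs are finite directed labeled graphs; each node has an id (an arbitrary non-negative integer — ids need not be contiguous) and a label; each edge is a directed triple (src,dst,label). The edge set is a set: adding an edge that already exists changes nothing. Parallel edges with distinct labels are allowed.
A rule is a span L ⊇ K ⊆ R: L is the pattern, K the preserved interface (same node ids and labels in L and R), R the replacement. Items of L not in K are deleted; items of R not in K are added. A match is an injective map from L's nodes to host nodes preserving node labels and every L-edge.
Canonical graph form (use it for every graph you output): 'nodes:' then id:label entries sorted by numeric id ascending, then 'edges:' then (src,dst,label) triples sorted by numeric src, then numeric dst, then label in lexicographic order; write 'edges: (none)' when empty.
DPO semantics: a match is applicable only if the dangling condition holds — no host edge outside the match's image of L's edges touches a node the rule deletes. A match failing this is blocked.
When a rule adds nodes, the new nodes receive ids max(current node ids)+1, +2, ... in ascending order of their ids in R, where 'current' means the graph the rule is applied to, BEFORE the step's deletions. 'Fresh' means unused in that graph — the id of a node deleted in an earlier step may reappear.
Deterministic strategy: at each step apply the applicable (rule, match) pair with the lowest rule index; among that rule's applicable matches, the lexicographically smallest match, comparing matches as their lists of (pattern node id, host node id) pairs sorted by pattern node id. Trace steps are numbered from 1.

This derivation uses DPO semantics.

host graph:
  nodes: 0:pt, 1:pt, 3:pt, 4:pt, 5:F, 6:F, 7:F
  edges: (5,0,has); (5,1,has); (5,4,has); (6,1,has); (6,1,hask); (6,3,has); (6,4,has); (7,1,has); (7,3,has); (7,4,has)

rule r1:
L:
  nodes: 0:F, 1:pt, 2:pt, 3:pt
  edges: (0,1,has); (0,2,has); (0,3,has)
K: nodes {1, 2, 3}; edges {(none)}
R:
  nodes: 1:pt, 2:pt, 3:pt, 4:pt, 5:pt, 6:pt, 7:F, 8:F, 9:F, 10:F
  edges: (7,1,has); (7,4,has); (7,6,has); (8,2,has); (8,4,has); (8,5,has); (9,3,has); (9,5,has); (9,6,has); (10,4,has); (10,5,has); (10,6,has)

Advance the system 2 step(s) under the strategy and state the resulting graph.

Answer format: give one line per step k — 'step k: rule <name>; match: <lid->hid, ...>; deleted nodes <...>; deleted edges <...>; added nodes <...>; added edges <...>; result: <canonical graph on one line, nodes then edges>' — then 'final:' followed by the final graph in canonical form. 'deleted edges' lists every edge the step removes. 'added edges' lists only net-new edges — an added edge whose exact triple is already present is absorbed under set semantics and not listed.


step 1: rule r1; match: 0->5, 1->0, 2->1, 3->4; deleted nodes 5; deleted edges (5,0,has); (5,1,has); (5,4,has); added nodes 8, 9, 10, 11, 12, 13, 14; added edges (11,0,has); (11,8,has); (11,10,has); (12,1,has); (12,8,has); (12,9,has); (13,4,has); (13,9,has); (13,10,has); (14,8,has); (14,9,has); (14,10,has); result: nodes: 0:pt, 1:pt, 3:pt, 4:pt, 6:F, 7:F, 8:pt, 9:pt, 10:pt, 11:F, 12:F, 13:F, 14:F edges: (6,1,has); (6,1,hask); (6,3,has); (6,4,has); (7,1,has); (7,3,has); (7,4,has); (11,0,has); (11,8,has); (11,10,has); (12,1,has); (12,8,has); (12,9,has); (13,4,has); (13,9,has); (13,10,has); (14,8,has); (14,9,has); (14,10,has)
step 2: rule r1; match: 0->7, 1->1, 2->3, 3->4; deleted nodes 7; deleted edges (7,1,has); (7,3,has); (7,4,has); added nodes 15, 16, 17, 18, 19, 20, 21; added edges (18,1,has); (18,15,has); (18,17,has); (19,3,has); (19,15,has); (19,16,has); (20,4,has); (20,16,has); (20,17,has); (21,15,has); (21,16,has); (21,17,has); result: nodes: 0:pt, 1:pt, 3:pt, 4:pt, 6:F, 8:pt, 9:pt, 10:pt, 11:F, 12:F, 13:F, 14:F, 15:pt, 16:pt, 17:pt, 18:F, 19:F, 20:F, 21:F edges: (6,1,has); (6,1,hask); (6,3,has); (6,4,has); (11,0,has); (11,8,has); (11,10,has); (12,1,has); (12,8,has); (12,9,has); (13,4,has); (13,9,has); (13,10,has); (14,8,has); (14,9,has); (14,10,has); (18,1,has); (18,15,has); (18,17,has); (19,3,has); (19,15,has); (19,16,has); (20,4,has); (20,16,has); (20,17,has); (21,15,has); (21,16,has); (21,17,has)
final:
nodes: 0:pt, 1:pt, 3:pt, 4:pt, 6:F, 8:pt, 9:pt, 10:pt, 11:F, 12:F, 13:F, 14:F, 15:pt, 16:pt, 17:pt, 18:F, 19:F, 20:F, 21:F
edges: (6,1,has); (6,1,hask); (6,3,has); (6,4,has); (11,0,has); (11,8,has); (11,10,has); (12,1,has); (12,8,has); (12,9,has); (13,4,has); (13,9,has); (13,10,has); (14,8,has); (14,9,has); (14,10,has); (18,1,has); (18,15,has); (18,17,has); (19,3,has); (19,15,has); (19,16,has); (20,4,has); (20,16,has); (20,17,has); (21,15,has); (21,16,has); (21,17,has)
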